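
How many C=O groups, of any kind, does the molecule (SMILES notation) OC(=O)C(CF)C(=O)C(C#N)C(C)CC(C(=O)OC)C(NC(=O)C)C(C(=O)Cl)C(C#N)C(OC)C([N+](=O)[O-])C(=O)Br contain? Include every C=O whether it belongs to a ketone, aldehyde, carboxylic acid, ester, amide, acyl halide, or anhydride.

HOOC: carboxylic acid, 1 C=O (running total 1).
CO: ketone, 1 C=O (running total 2).
CH(COOCH3): ester, 1 C=O (running total 3).
CH(NHCOCH3): amide, 1 C=O (running total 4).
CH(COCl): acyl halide, 1 C=O (running total 5).
COBr: acyl halide, 1 C=O (running total 6).

6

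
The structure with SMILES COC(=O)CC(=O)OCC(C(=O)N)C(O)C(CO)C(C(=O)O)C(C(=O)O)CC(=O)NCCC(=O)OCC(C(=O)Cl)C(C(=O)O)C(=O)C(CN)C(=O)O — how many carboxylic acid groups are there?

4

Reading the structure from left to right:
  CH3OOC: CH3O–C(=O)–: carbonyl C bonded to C and to –OCH3 → ester (not ketone + ether).
  CH2COOCH2: –C(=O)–O–C with C on the carbonyl side → ester.
  CH(CONH2): pendant –CONH2: carbonyl C bonded to C and N → amide.
  CH(OH): –OH on an sp³ carbon → alcohol (secondary).
  CH(CH2OH): pendant –CH2OH on an sp³ backbone C → alcohol.
  CH(COOH): pendant –COOH: carbonyl C bonded to C and –OH → carboxylic acid.
  CH(COOH): pendant –COOH: carbonyl C bonded to C and –OH → carboxylic acid.
  CH2CONHCH2: –C(=O)–N– linkage → amide (the N is not an amine).
  CH2COOCH2: –C(=O)–O–C with C on the carbonyl side → ester.
  CH(COCl): pendant –C(=O)X: carbonyl C bonded to C and halogen → acyl halide.
  CH(COOH): pendant –COOH: carbonyl C bonded to C and –OH → carboxylic acid.
  CO: –C(=O)– with carbon on both sides → ketone.
  CH(CH2NH2): pendant –CH2NH2: N on sp³ C, no adjacent C=O → amine.
  COOH: –COOH: carbonyl C bonded to –OH and C → carboxylic acid (the –OH is not a separate alcohol).
Carboxylic acid appears at: CH(COOH), CH(COOH), CH(COOH), COOH → 4.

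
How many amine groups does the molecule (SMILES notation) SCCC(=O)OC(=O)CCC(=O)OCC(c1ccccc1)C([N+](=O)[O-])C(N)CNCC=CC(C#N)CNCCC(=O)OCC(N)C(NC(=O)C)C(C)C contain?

–SH on an sp³ carbon → thiol.
two acyl groups sharing one oxygen, –C(=O)–O–C(=O)– → anhydride.
–C(=O)–O–C with C on the carbonyl side → ester.
pendant –C6H5: benzene ring → arene.
–NO2 on an sp³ carbon → nitro (the N=O is not a carbonyl).
–NH2 on an sp³ carbon with no adjacent C=O → amine.
C–N–C with sp³ carbons and no adjacent C=O → amine (secondary).
C=C double bond → alkene.
pendant –C≡N: nitrile.
C–N–C with sp³ carbons and no adjacent C=O → amine (secondary).
–C(=O)–O–C with C on the carbonyl side → ester.
–NH2 on an sp³ carbon with no adjacent C=O → amine.
pendant –NHC(=O)CH3: N bonded to a carbonyl → amide (not amine).
Amine appears at: CH(NH2), CH2NHCH2, CH2NHCH2, CH(NH2) → 4.

4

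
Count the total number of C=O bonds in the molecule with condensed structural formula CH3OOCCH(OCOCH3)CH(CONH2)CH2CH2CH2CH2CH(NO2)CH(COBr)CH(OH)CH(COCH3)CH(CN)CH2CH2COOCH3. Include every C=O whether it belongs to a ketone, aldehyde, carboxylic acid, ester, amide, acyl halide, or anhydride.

CH3OOC: ester, 1 C=O (running total 1).
CH(OCOCH3): ester, 1 C=O (running total 2).
CH(CONH2): amide, 1 C=O (running total 3).
CH(COBr): acyl halide, 1 C=O (running total 4).
CH(COCH3): ketone, 1 C=O (running total 5).
COOCH3: ester, 1 C=O (running total 6).

6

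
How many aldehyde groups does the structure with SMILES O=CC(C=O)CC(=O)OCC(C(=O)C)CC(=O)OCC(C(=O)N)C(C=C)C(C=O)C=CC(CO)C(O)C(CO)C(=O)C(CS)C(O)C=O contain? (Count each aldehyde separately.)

Reading the structure from left to right:
  OHC: terminal –CHO: carbonyl C bonded to H and C → aldehyde.
  CH(CHO): pendant –CHO: carbonyl C bonded to C and H → aldehyde.
  CH2COOCH2: –C(=O)–O–C with C on the carbonyl side → ester.
  CH(COCH3): pendant –COCH3: carbonyl C bonded to two carbons → ketone.
  CH2COOCH2: –C(=O)–O–C with C on the carbonyl side → ester.
  CH(CONH2): pendant –CONH2: carbonyl C bonded to C and N → amide.
  CH(CH=CH2): pendant –CH=CH2: C=C double bond → alkene.
  CH(CHO): pendant –CHO: carbonyl C bonded to C and H → aldehyde.
  CH=CH: C=C double bond → alkene.
  CH(CH2OH): pendant –CH2OH on an sp³ backbone C → alcohol.
  CH(OH): –OH on an sp³ carbon → alcohol (secondary).
  CH(CH2OH): pendant –CH2OH on an sp³ backbone C → alcohol.
  CO: –C(=O)– with carbon on both sides → ketone.
  CH(CH2SH): pendant –CH2SH → thiol.
  CH(OH): –OH on an sp³ carbon → alcohol (secondary).
  CHO: terminal –CHO: carbonyl C bonded to H and C → aldehyde.
Aldehyde appears at: OHC, CH(CHO), CH(CHO), CHO → 4.

4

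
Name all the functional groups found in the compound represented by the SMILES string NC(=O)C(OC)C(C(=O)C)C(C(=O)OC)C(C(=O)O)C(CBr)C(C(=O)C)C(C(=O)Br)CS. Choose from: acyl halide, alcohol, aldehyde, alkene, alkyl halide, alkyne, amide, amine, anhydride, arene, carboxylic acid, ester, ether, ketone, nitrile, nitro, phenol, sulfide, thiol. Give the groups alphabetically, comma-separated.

acyl halide, alkyl halide, amide, carboxylic acid, ester, ether, ketone, thiol

Taking each segment in turn:
  H2NCO: –C(=O)NH2: carbonyl C bonded to C and to N → amide (the N is not a separate amine).
  CH(OCH3): pendant –OCH3: C–O–C with sp³ C, no adjacent C=O → ether.
  CH(COCH3): pendant –COCH3: carbonyl C bonded to two carbons → ketone.
  CH(COOCH3): pendant –COOCH3: carbonyl C bonded to C and –OCH3 → ester.
  CH(COOH): pendant –COOH: carbonyl C bonded to C and –OH → carboxylic acid.
  CH(CH2Br): pendant –CH2X: halogen on sp³ carbon → alkyl halide.
  CH(COCH3): pendant –COCH3: carbonyl C bonded to two carbons → ketone.
  CH(COBr): pendant –C(=O)X: carbonyl C bonded to C and halogen → acyl halide.
  CH2SH: –SH on an sp³ carbon → thiol.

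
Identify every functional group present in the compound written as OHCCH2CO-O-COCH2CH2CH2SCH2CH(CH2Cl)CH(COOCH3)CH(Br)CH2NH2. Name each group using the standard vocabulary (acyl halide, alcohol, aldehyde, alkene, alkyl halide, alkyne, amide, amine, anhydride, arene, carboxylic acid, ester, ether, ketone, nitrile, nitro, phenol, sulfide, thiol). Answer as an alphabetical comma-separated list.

aldehyde, alkyl halide, amine, anhydride, ester, sulfide

terminal –CHO: carbonyl C bonded to H and C → aldehyde.
two acyl groups sharing one oxygen, –C(=O)–O–C(=O)– → anhydride.
C–S–C linkage → sulfide (thioether).
pendant –CH2X: halogen on sp³ carbon → alkyl halide.
pendant –COOCH3: carbonyl C bonded to C and –OCH3 → ester.
halogen on an sp³ carbon → alkyl halide.
–NH2 on an sp³ carbon with no adjacent C=O → amine.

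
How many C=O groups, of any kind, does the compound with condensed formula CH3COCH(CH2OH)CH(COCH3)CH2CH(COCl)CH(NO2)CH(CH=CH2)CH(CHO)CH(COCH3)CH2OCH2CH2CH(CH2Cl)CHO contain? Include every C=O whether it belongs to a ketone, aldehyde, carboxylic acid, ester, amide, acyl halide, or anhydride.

CO: ketone, 1 C=O (running total 1).
CH(COCH3): ketone, 1 C=O (running total 2).
CH(COCl): acyl halide, 1 C=O (running total 3).
CH(CHO): aldehyde, 1 C=O (running total 4).
CH(COCH3): ketone, 1 C=O (running total 5).
CHO: aldehyde, 1 C=O (running total 6).

6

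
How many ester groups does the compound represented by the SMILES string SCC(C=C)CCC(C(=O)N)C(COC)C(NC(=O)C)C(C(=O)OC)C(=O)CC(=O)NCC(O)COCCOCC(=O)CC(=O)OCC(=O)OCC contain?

–SH on an sp³ carbon → thiol.
pendant –CH=CH2: C=C double bond → alkene.
pendant –CONH2: carbonyl C bonded to C and N → amide.
pendant –CH2OCH3: C–O–C linkage → ether.
pendant –NHC(=O)CH3: N bonded to a carbonyl → amide (not amine).
pendant –COOCH3: carbonyl C bonded to C and –OCH3 → ester.
–C(=O)– with carbon on both sides → ketone.
–C(=O)–N– linkage → amide (the N is not an amine).
–OH on an sp³ carbon → alcohol (secondary).
C–O–C with sp³ carbons on both sides and no adjacent C=O → ether.
C–O–C with sp³ carbons on both sides and no adjacent C=O → ether.
–C(=O)– with carbon on both sides → ketone.
–C(=O)–O–C with C on the carbonyl side → ester.
–C(=O)OCH2CH3: carbonyl C bonded to C and to –OEt → ester.
Ester appears at: CH(COOCH3), CH2COOCH2, COOCH2CH3 → 3.

3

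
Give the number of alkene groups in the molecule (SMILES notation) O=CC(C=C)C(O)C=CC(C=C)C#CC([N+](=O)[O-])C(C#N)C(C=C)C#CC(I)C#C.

4

Taking each segment in turn:
  OHC: terminal –CHO: carbonyl C bonded to H and C → aldehyde.
  CH(CH=CH2): pendant –CH=CH2: C=C double bond → alkene.
  CH(OH): –OH on an sp³ carbon → alcohol (secondary).
  CH=CH: C=C double bond → alkene.
  CH(CH=CH2): pendant –CH=CH2: C=C double bond → alkene.
  C≡C: C≡C triple bond → alkyne.
  CH(NO2): –NO2 on an sp³ carbon → nitro (the N=O is not a carbonyl).
  CH(CN): pendant –C≡N: nitrile.
  CH(CH=CH2): pendant –CH=CH2: C=C double bond → alkene.
  C≡C: C≡C triple bond → alkyne.
  CH(I): halogen on an sp³ carbon → alkyl halide.
  C≡CH: C≡C triple bond → alkyne.
Alkene appears at: CH(CH=CH2), CH=CH, CH(CH=CH2), CH(CH=CH2) → 4.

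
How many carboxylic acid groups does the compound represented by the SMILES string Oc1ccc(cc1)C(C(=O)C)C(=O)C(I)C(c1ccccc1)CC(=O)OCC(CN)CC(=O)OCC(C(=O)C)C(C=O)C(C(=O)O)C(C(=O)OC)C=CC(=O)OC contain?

1

Reading the structure from left to right:
  HOC6H4: –OH attached directly to an aromatic ring → phenol (not alcohol); the ring itself is an arene.
  CH(COCH3): pendant –COCH3: carbonyl C bonded to two carbons → ketone.
  CO: –C(=O)– with carbon on both sides → ketone.
  CH(I): halogen on an sp³ carbon → alkyl halide.
  CH(C6H5): pendant –C6H5: benzene ring → arene.
  CH2COOCH2: –C(=O)–O–C with C on the carbonyl side → ester.
  CH(CH2NH2): pendant –CH2NH2: N on sp³ C, no adjacent C=O → amine.
  CH2COOCH2: –C(=O)–O–C with C on the carbonyl side → ester.
  CH(COCH3): pendant –COCH3: carbonyl C bonded to two carbons → ketone.
  CH(CHO): pendant –CHO: carbonyl C bonded to C and H → aldehyde.
  CH(COOH): pendant –COOH: carbonyl C bonded to C and –OH → carboxylic acid.
  CH(COOCH3): pendant –COOCH3: carbonyl C bonded to C and –OCH3 → ester.
  CH=CH: C=C double bond → alkene.
  COOCH3: –C(=O)OCH3: carbonyl C bonded to C and to –OCH3 → ester (not ketone + ether).
Carboxylic acid appears at: CH(COOH) → 1.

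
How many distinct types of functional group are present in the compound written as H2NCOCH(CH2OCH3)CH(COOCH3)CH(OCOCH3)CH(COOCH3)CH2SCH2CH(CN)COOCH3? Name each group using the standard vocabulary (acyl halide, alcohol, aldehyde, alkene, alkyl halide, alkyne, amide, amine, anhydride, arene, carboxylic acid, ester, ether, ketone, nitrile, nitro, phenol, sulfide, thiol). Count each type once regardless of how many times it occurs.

–C(=O)NH2: carbonyl C bonded to C and to N → amide (the N is not a separate amine).
pendant –CH2OCH3: C–O–C linkage → ether.
pendant –COOCH3: carbonyl C bonded to C and –OCH3 → ester.
pendant –OC(=O)CH3: an acyloxy group → ester.
pendant –COOCH3: carbonyl C bonded to C and –OCH3 → ester.
C–S–C linkage → sulfide (thioether).
pendant –C≡N: nitrile.
–C(=O)OCH3: carbonyl C bonded to C and to –OCH3 → ester (not ketone + ether).
Distinct types present: amide, ester, ether, nitrile, sulfide.

5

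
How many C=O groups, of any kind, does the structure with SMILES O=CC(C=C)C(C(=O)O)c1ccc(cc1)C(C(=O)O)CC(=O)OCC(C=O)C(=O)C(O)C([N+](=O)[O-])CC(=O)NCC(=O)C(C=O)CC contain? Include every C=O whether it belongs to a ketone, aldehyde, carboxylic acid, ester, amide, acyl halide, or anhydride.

9

OHC: aldehyde, 1 C=O (running total 1).
CH(COOH): carboxylic acid, 1 C=O (running total 2).
CH(COOH): carboxylic acid, 1 C=O (running total 3).
CH2COOCH2: ester, 1 C=O (running total 4).
CH(CHO): aldehyde, 1 C=O (running total 5).
CO: ketone, 1 C=O (running total 6).
CH2CONHCH2: amide, 1 C=O (running total 7).
CO: ketone, 1 C=O (running total 8).
CH(CHO): aldehyde, 1 C=O (running total 9).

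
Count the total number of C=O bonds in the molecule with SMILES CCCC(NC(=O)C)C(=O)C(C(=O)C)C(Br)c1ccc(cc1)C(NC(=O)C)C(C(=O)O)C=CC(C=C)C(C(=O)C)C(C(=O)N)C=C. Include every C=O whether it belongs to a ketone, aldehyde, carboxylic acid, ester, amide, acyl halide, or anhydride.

7

CH(NHCOCH3): amide, 1 C=O (running total 1).
CO: ketone, 1 C=O (running total 2).
CH(COCH3): ketone, 1 C=O (running total 3).
CH(NHCOCH3): amide, 1 C=O (running total 4).
CH(COOH): carboxylic acid, 1 C=O (running total 5).
CH(COCH3): ketone, 1 C=O (running total 6).
CH(CONH2): amide, 1 C=O (running total 7).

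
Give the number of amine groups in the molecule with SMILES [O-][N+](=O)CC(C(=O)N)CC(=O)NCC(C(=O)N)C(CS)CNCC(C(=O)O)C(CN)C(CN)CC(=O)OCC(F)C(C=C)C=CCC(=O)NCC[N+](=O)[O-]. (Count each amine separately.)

3

Working along the chain:
  O2NCH2: –NO2 on carbon → nitro group.
  CH(CONH2): pendant –CONH2: carbonyl C bonded to C and N → amide.
  CH2CONHCH2: –C(=O)–N– linkage → amide (the N is not an amine).
  CH(CONH2): pendant –CONH2: carbonyl C bonded to C and N → amide.
  CH(CH2SH): pendant –CH2SH → thiol.
  CH2NHCH2: C–N–C with sp³ carbons and no adjacent C=O → amine (secondary).
  CH(COOH): pendant –COOH: carbonyl C bonded to C and –OH → carboxylic acid.
  CH(CH2NH2): pendant –CH2NH2: N on sp³ C, no adjacent C=O → amine.
  CH(CH2NH2): pendant –CH2NH2: N on sp³ C, no adjacent C=O → amine.
  CH2COOCH2: –C(=O)–O–C with C on the carbonyl side → ester.
  CH(F): halogen on an sp³ carbon → alkyl halide.
  CH(CH=CH2): pendant –CH=CH2: C=C double bond → alkene.
  CH=CH: C=C double bond → alkene.
  CH2CONHCH2: –C(=O)–N– linkage → amide (the N is not an amine).
  CH2NO2: –NO2 on carbon → nitro group.
Amine appears at: CH2NHCH2, CH(CH2NH2), CH(CH2NH2) → 3.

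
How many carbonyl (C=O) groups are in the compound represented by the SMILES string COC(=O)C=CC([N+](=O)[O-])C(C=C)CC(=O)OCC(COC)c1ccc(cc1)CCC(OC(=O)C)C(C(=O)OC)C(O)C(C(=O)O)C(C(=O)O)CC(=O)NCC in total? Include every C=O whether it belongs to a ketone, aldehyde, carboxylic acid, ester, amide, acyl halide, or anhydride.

CH3OOC: ester, 1 C=O (running total 1).
CH2COOCH2: ester, 1 C=O (running total 2).
CH(OCOCH3): ester, 1 C=O (running total 3).
CH(COOCH3): ester, 1 C=O (running total 4).
CH(COOH): carboxylic acid, 1 C=O (running total 5).
CH(COOH): carboxylic acid, 1 C=O (running total 6).
CH2CONHCH2: amide, 1 C=O (running total 7).

7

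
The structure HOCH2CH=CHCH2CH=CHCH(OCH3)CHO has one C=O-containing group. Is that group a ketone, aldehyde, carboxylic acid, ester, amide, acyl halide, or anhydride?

The carbonyl is in the CHO segment: terminal –CHO: carbonyl C bonded to H and C → aldehyde.

aldehyde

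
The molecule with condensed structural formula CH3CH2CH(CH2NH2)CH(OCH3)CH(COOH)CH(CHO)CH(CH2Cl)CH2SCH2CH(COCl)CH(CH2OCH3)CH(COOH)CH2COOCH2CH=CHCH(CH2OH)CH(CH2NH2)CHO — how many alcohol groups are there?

1

Taking each segment in turn:
  CH(CH2NH2): pendant –CH2NH2: N on sp³ C, no adjacent C=O → amine.
  CH(OCH3): pendant –OCH3: C–O–C with sp³ C, no adjacent C=O → ether.
  CH(COOH): pendant –COOH: carbonyl C bonded to C and –OH → carboxylic acid.
  CH(CHO): pendant –CHO: carbonyl C bonded to C and H → aldehyde.
  CH(CH2Cl): pendant –CH2X: halogen on sp³ carbon → alkyl halide.
  CH2SCH2: C–S–C linkage → sulfide (thioether).
  CH(COCl): pendant –C(=O)X: carbonyl C bonded to C and halogen → acyl halide.
  CH(CH2OCH3): pendant –CH2OCH3: C–O–C linkage → ether.
  CH(COOH): pendant –COOH: carbonyl C bonded to C and –OH → carboxylic acid.
  CH2COOCH2: –C(=O)–O–C with C on the carbonyl side → ester.
  CH=CH: C=C double bond → alkene.
  CH(CH2OH): pendant –CH2OH on an sp³ backbone C → alcohol.
  CH(CH2NH2): pendant –CH2NH2: N on sp³ C, no adjacent C=O → amine.
  CHO: terminal –CHO: carbonyl C bonded to H and C → aldehyde.
Alcohol appears at: CH(CH2OH) → 1.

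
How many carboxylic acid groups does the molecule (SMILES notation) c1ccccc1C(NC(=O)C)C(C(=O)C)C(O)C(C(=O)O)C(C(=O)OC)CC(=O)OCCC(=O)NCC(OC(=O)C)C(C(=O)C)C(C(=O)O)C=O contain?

2

C6H5– phenyl ring → arene.
pendant –NHC(=O)CH3: N bonded to a carbonyl → amide (not amine).
pendant –COCH3: carbonyl C bonded to two carbons → ketone.
–OH on an sp³ carbon → alcohol (secondary).
pendant –COOH: carbonyl C bonded to C and –OH → carboxylic acid.
pendant –COOCH3: carbonyl C bonded to C and –OCH3 → ester.
–C(=O)–O–C with C on the carbonyl side → ester.
–C(=O)–N– linkage → amide (the N is not an amine).
pendant –OC(=O)CH3: an acyloxy group → ester.
pendant –COCH3: carbonyl C bonded to two carbons → ketone.
pendant –COOH: carbonyl C bonded to C and –OH → carboxylic acid.
terminal –CHO: carbonyl C bonded to H and C → aldehyde.
Carboxylic acid appears at: CH(COOH), CH(COOH) → 2.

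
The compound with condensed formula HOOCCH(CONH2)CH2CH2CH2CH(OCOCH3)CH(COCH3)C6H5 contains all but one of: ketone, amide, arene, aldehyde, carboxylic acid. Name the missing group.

aldehyde

ketone: present (CH(COCH3) — pendant –COCH3: carbonyl C bonded to two carbons → ketone).
amide: present (CH(CONH2) — pendant –CONH2: carbonyl C bonded to C and N → amide).
carboxylic acid: present (HOOC — –COOH: carbonyl C bonded to –OH and C → carboxylic acid (the –OH is not a separate alcohol)).
arene: present (C6H5 — –C6H5 phenyl ring → arene).
aldehyde: absent. In CH(COCH3), the carbonyl carbon is bonded to two carbons, so it is a ketone, not an aldehyde. In HOOC, the carbonyl carbon bears –OH, not –H, so it is a carboxylic acid.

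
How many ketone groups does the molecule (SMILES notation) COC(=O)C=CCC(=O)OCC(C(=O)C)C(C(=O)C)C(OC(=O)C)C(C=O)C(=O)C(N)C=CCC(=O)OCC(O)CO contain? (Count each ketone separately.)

3

Working along the chain:
  CH3OOC: CH3O–C(=O)–: carbonyl C bonded to C and to –OCH3 → ester (not ketone + ether).
  CH=CH: C=C double bond → alkene.
  CH2COOCH2: –C(=O)–O–C with C on the carbonyl side → ester.
  CH(COCH3): pendant –COCH3: carbonyl C bonded to two carbons → ketone.
  CH(COCH3): pendant –COCH3: carbonyl C bonded to two carbons → ketone.
  CH(OCOCH3): pendant –OC(=O)CH3: an acyloxy group → ester.
  CH(CHO): pendant –CHO: carbonyl C bonded to C and H → aldehyde.
  CO: –C(=O)– with carbon on both sides → ketone.
  CH(NH2): –NH2 on an sp³ carbon with no adjacent C=O → amine.
  CH=CH: C=C double bond → alkene.
  CH2COOCH2: –C(=O)–O–C with C on the carbonyl side → ester.
  CH(OH): –OH on an sp³ carbon → alcohol (secondary).
  CH2OH: –OH on an sp³ carbon → alcohol.
Ketone appears at: CH(COCH3), CH(COCH3), CO → 3.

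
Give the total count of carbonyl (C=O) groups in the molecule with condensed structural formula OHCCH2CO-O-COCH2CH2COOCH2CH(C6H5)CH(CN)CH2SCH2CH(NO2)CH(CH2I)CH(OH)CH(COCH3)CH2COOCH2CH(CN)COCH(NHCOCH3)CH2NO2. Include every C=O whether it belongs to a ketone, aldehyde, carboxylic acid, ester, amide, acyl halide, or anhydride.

8

OHC: aldehyde, 1 C=O (running total 1).
CH2CO-O-COCH2: anhydride, 2 C=O (running total 3).
CH2COOCH2: ester, 1 C=O (running total 4).
CH(COCH3): ketone, 1 C=O (running total 5).
CH2COOCH2: ester, 1 C=O (running total 6).
CO: ketone, 1 C=O (running total 7).
CH(NHCOCH3): amide, 1 C=O (running total 8).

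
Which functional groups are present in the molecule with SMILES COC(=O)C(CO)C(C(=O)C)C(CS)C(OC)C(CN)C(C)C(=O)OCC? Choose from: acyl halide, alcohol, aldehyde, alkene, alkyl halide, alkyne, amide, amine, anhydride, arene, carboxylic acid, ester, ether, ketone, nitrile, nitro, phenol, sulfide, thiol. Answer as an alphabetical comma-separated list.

CH3O–C(=O)–: carbonyl C bonded to C and to –OCH3 → ester (not ketone + ether).
pendant –CH2OH on an sp³ backbone C → alcohol.
pendant –COCH3: carbonyl C bonded to two carbons → ketone.
pendant –CH2SH → thiol.
pendant –OCH3: C–O–C with sp³ C, no adjacent C=O → ether.
pendant –CH2NH2: N on sp³ C, no adjacent C=O → amine.
–C(=O)OCH2CH3: carbonyl C bonded to C and to –OEt → ester.

alcohol, amine, ester, ether, ketone, thiol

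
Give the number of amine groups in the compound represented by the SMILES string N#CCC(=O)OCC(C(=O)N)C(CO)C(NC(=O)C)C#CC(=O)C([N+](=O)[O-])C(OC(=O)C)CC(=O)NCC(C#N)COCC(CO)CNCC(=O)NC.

Reading the structure from left to right:
  N≡C: N≡C–: carbon triple-bonded to nitrogen → nitrile.
  CH2COOCH2: –C(=O)–O–C with C on the carbonyl side → ester.
  CH(CONH2): pendant –CONH2: carbonyl C bonded to C and N → amide.
  CH(CH2OH): pendant –CH2OH on an sp³ backbone C → alcohol.
  CH(NHCOCH3): pendant –NHC(=O)CH3: N bonded to a carbonyl → amide (not amine).
  C≡C: C≡C triple bond → alkyne.
  CO: –C(=O)– with carbon on both sides → ketone.
  CH(NO2): –NO2 on an sp³ carbon → nitro (the N=O is not a carbonyl).
  CH(OCOCH3): pendant –OC(=O)CH3: an acyloxy group → ester.
  CH2CONHCH2: –C(=O)–N– linkage → amide (the N is not an amine).
  CH(CN): pendant –C≡N: nitrile.
  CH2OCH2: C–O–C with sp³ carbons on both sides and no adjacent C=O → ether.
  CH(CH2OH): pendant –CH2OH on an sp³ backbone C → alcohol.
  CH2NHCH2: C–N–C with sp³ carbons and no adjacent C=O → amine (secondary).
  CONHCH3: –C(=O)NHCH3: carbonyl C bonded to C and to N → amide (the N is not an amine).
Amine appears at: CH2NHCH2 → 1.

1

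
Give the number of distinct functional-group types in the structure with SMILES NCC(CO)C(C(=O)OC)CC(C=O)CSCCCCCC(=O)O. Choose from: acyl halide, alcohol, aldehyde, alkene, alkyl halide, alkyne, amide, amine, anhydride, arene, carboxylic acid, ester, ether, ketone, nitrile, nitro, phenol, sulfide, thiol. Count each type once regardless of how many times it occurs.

Reading the structure from left to right:
  H2NCH2: –NH2 on an sp³ carbon with no adjacent C=O → amine.
  CH(CH2OH): pendant –CH2OH on an sp³ backbone C → alcohol.
  CH(COOCH3): pendant –COOCH3: carbonyl C bonded to C and –OCH3 → ester.
  CH(CHO): pendant –CHO: carbonyl C bonded to C and H → aldehyde.
  CH2SCH2: C–S–C linkage → sulfide (thioether).
  COOH: –COOH: carbonyl C bonded to –OH and C → carboxylic acid (the –OH is not a separate alcohol).
Distinct types present: alcohol, aldehyde, amine, carboxylic acid, ester, sulfide.

6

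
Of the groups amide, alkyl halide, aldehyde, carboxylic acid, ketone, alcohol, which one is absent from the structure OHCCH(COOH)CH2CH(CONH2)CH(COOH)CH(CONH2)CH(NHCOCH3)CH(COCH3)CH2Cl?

alcohol

alkyl halide: present (CH2Cl — halogen on an sp³ carbon → alkyl halide).
carboxylic acid: present (CH(COOH) — pendant –COOH: carbonyl C bonded to C and –OH → carboxylic acid).
aldehyde: present (OHC — terminal –CHO: carbonyl C bonded to H and C → aldehyde).
ketone: present (CH(COCH3) — pendant –COCH3: carbonyl C bonded to two carbons → ketone).
amide: present (CH(CONH2) — pendant –CONH2: carbonyl C bonded to C and N → amide).
alcohol: absent. In CH(COOH), the –OH sits on a carbonyl carbon, making it part of a carboxylic acid, not an alcohol.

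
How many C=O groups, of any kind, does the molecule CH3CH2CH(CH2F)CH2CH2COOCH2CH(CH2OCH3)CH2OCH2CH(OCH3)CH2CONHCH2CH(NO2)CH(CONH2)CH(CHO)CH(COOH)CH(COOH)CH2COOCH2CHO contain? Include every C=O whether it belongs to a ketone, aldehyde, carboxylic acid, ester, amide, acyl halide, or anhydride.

CH2COOCH2: ester, 1 C=O (running total 1).
CH2CONHCH2: amide, 1 C=O (running total 2).
CH(CONH2): amide, 1 C=O (running total 3).
CH(CHO): aldehyde, 1 C=O (running total 4).
CH(COOH): carboxylic acid, 1 C=O (running total 5).
CH(COOH): carboxylic acid, 1 C=O (running total 6).
CH2COOCH2: ester, 1 C=O (running total 7).
CHO: aldehyde, 1 C=O (running total 8).

8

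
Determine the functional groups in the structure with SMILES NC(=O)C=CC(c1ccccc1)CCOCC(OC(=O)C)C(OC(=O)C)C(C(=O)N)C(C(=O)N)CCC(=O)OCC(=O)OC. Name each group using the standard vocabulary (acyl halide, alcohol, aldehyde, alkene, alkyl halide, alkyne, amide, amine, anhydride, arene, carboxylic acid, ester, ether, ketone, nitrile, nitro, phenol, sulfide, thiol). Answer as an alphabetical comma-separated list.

Taking each segment in turn:
  H2NCO: –C(=O)NH2: carbonyl C bonded to C and to N → amide (the N is not a separate amine).
  CH=CH: C=C double bond → alkene.
  CH(C6H5): pendant –C6H5: benzene ring → arene.
  CH2OCH2: C–O–C with sp³ carbons on both sides and no adjacent C=O → ether.
  CH(OCOCH3): pendant –OC(=O)CH3: an acyloxy group → ester.
  CH(OCOCH3): pendant –OC(=O)CH3: an acyloxy group → ester.
  CH(CONH2): pendant –CONH2: carbonyl C bonded to C and N → amide.
  CH(CONH2): pendant –CONH2: carbonyl C bonded to C and N → amide.
  CH2COOCH2: –C(=O)–O–C with C on the carbonyl side → ester.
  COOCH3: –C(=O)OCH3: carbonyl C bonded to C and to –OCH3 → ester (not ketone + ether).

alkene, amide, arene, ester, ether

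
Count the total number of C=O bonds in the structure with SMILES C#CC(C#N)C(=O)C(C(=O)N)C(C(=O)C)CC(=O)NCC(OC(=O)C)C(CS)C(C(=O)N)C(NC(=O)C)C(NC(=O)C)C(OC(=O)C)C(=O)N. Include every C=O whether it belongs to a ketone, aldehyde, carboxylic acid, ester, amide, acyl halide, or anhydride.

CO: ketone, 1 C=O (running total 1).
CH(CONH2): amide, 1 C=O (running total 2).
CH(COCH3): ketone, 1 C=O (running total 3).
CH2CONHCH2: amide, 1 C=O (running total 4).
CH(OCOCH3): ester, 1 C=O (running total 5).
CH(CONH2): amide, 1 C=O (running total 6).
CH(NHCOCH3): amide, 1 C=O (running total 7).
CH(NHCOCH3): amide, 1 C=O (running total 8).
CH(OCOCH3): ester, 1 C=O (running total 9).
CONH2: amide, 1 C=O (running total 10).

10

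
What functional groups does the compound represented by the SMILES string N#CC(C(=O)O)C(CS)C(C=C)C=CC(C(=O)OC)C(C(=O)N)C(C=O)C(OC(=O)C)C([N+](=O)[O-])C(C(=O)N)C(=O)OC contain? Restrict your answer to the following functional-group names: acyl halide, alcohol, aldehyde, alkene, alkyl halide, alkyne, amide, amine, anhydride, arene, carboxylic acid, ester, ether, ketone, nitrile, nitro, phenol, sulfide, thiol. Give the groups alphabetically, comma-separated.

N≡C–: carbon triple-bonded to nitrogen → nitrile.
pendant –COOH: carbonyl C bonded to C and –OH → carboxylic acid.
pendant –CH2SH → thiol.
pendant –CH=CH2: C=C double bond → alkene.
C=C double bond → alkene.
pendant –COOCH3: carbonyl C bonded to C and –OCH3 → ester.
pendant –CONH2: carbonyl C bonded to C and N → amide.
pendant –CHO: carbonyl C bonded to C and H → aldehyde.
pendant –OC(=O)CH3: an acyloxy group → ester.
–NO2 on an sp³ carbon → nitro (the N=O is not a carbonyl).
pendant –CONH2: carbonyl C bonded to C and N → amide.
–C(=O)OCH3: carbonyl C bonded to C and to –OCH3 → ester (not ketone + ether).

aldehyde, alkene, amide, carboxylic acid, ester, nitrile, nitro, thiol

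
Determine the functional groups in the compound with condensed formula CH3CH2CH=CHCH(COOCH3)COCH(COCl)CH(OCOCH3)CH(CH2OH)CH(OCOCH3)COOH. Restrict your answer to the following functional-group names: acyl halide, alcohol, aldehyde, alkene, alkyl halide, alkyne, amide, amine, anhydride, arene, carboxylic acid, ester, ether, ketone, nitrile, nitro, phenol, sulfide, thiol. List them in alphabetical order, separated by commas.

C=C double bond → alkene.
pendant –COOCH3: carbonyl C bonded to C and –OCH3 → ester.
–C(=O)– with carbon on both sides → ketone.
pendant –C(=O)X: carbonyl C bonded to C and halogen → acyl halide.
pendant –OC(=O)CH3: an acyloxy group → ester.
pendant –CH2OH on an sp³ backbone C → alcohol.
pendant –OC(=O)CH3: an acyloxy group → ester.
–COOH: carbonyl C bonded to –OH and C → carboxylic acid (the –OH is not a separate alcohol).

acyl halide, alcohol, alkene, carboxylic acid, ester, ketone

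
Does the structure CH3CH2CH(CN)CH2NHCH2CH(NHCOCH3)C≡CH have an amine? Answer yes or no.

Working along the chain:
  CH(CN): pendant –C≡N: nitrile.
  CH2NHCH2: C–N–C with sp³ carbons and no adjacent C=O → amine (secondary).
  CH(NHCOCH3): pendant –NHC(=O)CH3: N bonded to a carbonyl → amide (not amine).
  C≡CH: C≡C triple bond → alkyne.
The CH2NHCH2 segment supplies the amine: C–N–C with sp³ carbons and no adjacent C=O → amine (secondary).

yes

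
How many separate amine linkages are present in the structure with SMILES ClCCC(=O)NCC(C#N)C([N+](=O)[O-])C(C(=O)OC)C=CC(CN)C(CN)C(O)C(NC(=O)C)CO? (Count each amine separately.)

halogen on an sp³ carbon → alkyl halide.
–C(=O)–N– linkage → amide (the N is not an amine).
pendant –C≡N: nitrile.
–NO2 on an sp³ carbon → nitro (the N=O is not a carbonyl).
pendant –COOCH3: carbonyl C bonded to C and –OCH3 → ester.
C=C double bond → alkene.
pendant –CH2NH2: N on sp³ C, no adjacent C=O → amine.
pendant –CH2NH2: N on sp³ C, no adjacent C=O → amine.
–OH on an sp³ carbon → alcohol (secondary).
pendant –NHC(=O)CH3: N bonded to a carbonyl → amide (not amine).
–OH on an sp³ carbon → alcohol.
Amine appears at: CH(CH2NH2), CH(CH2NH2) → 2.

2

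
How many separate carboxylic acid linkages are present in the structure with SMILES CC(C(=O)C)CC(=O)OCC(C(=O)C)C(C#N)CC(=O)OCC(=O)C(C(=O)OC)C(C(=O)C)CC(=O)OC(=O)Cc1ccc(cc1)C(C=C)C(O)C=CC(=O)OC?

0

pendant –COCH3: carbonyl C bonded to two carbons → ketone.
–C(=O)–O–C with C on the carbonyl side → ester.
pendant –COCH3: carbonyl C bonded to two carbons → ketone.
pendant –C≡N: nitrile.
–C(=O)–O–C with C on the carbonyl side → ester.
–C(=O)– with carbon on both sides → ketone.
pendant –COOCH3: carbonyl C bonded to C and –OCH3 → ester.
pendant –COCH3: carbonyl C bonded to two carbons → ketone.
two acyl groups sharing one oxygen, –C(=O)–O–C(=O)– → anhydride.
para-disubstituted benzene ring → arene.
pendant –CH=CH2: C=C double bond → alkene.
–OH on an sp³ carbon → alcohol (secondary).
C=C double bond → alkene.
–C(=O)OCH3: carbonyl C bonded to C and to –OCH3 → ester (not ketone + ether).
No segment is a carboxylic acid: CH2COOCH2 is ester, not carboxylic acid; CH2COOCH2 is ester, not carboxylic acid; CH(COOCH3) is ester, not carboxylic acid. → 0.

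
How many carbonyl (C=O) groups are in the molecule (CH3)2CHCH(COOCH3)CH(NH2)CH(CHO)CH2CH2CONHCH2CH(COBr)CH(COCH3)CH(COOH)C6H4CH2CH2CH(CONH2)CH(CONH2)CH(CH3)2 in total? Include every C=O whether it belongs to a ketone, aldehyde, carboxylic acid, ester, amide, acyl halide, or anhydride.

CH(COOCH3): ester, 1 C=O (running total 1).
CH(CHO): aldehyde, 1 C=O (running total 2).
CH2CONHCH2: amide, 1 C=O (running total 3).
CH(COBr): acyl halide, 1 C=O (running total 4).
CH(COCH3): ketone, 1 C=O (running total 5).
CH(COOH): carboxylic acid, 1 C=O (running total 6).
CH(CONH2): amide, 1 C=O (running total 7).
CH(CONH2): amide, 1 C=O (running total 8).

8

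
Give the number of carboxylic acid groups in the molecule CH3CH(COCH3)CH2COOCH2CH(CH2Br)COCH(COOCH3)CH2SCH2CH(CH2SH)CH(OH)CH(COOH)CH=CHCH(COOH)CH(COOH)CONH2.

3

pendant –COCH3: carbonyl C bonded to two carbons → ketone.
–C(=O)–O–C with C on the carbonyl side → ester.
pendant –CH2X: halogen on sp³ carbon → alkyl halide.
–C(=O)– with carbon on both sides → ketone.
pendant –COOCH3: carbonyl C bonded to C and –OCH3 → ester.
C–S–C linkage → sulfide (thioether).
pendant –CH2SH → thiol.
–OH on an sp³ carbon → alcohol (secondary).
pendant –COOH: carbonyl C bonded to C and –OH → carboxylic acid.
C=C double bond → alkene.
pendant –COOH: carbonyl C bonded to C and –OH → carboxylic acid.
pendant –COOH: carbonyl C bonded to C and –OH → carboxylic acid.
–C(=O)NH2: carbonyl C bonded to C and to N → amide (the N is not a separate amine).
Carboxylic acid appears at: CH(COOH), CH(COOH), CH(COOH) → 3.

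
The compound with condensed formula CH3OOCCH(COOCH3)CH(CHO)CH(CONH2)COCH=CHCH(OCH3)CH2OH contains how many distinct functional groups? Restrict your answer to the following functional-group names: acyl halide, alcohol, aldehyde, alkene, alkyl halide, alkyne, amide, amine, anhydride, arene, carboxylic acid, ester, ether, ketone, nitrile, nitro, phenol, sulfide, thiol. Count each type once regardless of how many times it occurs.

Taking each segment in turn:
  CH3OOC: CH3O–C(=O)–: carbonyl C bonded to C and to –OCH3 → ester (not ketone + ether).
  CH(COOCH3): pendant –COOCH3: carbonyl C bonded to C and –OCH3 → ester.
  CH(CHO): pendant –CHO: carbonyl C bonded to C and H → aldehyde.
  CH(CONH2): pendant –CONH2: carbonyl C bonded to C and N → amide.
  CO: –C(=O)– with carbon on both sides → ketone.
  CH=CH: C=C double bond → alkene.
  CH(OCH3): pendant –OCH3: C–O–C with sp³ C, no adjacent C=O → ether.
  CH2OH: –OH on an sp³ carbon → alcohol.
Distinct types present: alcohol, aldehyde, alkene, amide, ester, ether, ketone.

7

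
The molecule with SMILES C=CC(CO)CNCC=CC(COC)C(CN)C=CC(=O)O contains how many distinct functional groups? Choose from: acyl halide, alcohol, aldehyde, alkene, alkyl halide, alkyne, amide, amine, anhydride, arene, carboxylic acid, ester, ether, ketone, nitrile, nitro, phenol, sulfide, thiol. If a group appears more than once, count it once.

Reading the structure from left to right:
  CH2=CH: C=C double bond → alkene.
  CH(CH2OH): pendant –CH2OH on an sp³ backbone C → alcohol.
  CH2NHCH2: C–N–C with sp³ carbons and no adjacent C=O → amine (secondary).
  CH=CH: C=C double bond → alkene.
  CH(CH2OCH3): pendant –CH2OCH3: C–O–C linkage → ether.
  CH(CH2NH2): pendant –CH2NH2: N on sp³ C, no adjacent C=O → amine.
  CH=CH: C=C double bond → alkene.
  COOH: –COOH: carbonyl C bonded to –OH and C → carboxylic acid (the –OH is not a separate alcohol).
Distinct types present: alcohol, alkene, amine, carboxylic acid, ether.

5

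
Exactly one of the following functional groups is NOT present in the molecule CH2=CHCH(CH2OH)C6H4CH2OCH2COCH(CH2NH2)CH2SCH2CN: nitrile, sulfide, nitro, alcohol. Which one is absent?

nitro

nitrile: present (CN — –C≡N: carbon triple-bonded to nitrogen → nitrile).
alcohol: present (CH(CH2OH) — pendant –CH2OH on an sp³ backbone C → alcohol).
sulfide: present (CH2SCH2 — C–S–C linkage → sulfide (thioether)).
nitro: no segment matches this pattern.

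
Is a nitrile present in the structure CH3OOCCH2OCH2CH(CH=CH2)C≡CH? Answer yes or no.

no

CH3O–C(=O)–: carbonyl C bonded to C and to –OCH3 → ester (not ketone + ether).
C–O–C with sp³ carbons on both sides and no adjacent C=O → ether.
pendant –CH=CH2: C=C double bond → alkene.
C≡C triple bond → alkyne.
In C≡CH, the triple bond is C≡C, not C≡N.
The groups actually present are: alkene, alkyne, ester, ether.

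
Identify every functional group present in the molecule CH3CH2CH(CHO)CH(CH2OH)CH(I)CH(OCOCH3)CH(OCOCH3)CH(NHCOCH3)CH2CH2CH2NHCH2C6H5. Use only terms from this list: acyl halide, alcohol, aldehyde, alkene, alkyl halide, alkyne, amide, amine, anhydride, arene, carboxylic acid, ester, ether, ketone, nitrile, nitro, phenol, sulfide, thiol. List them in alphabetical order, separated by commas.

pendant –CHO: carbonyl C bonded to C and H → aldehyde.
pendant –CH2OH on an sp³ backbone C → alcohol.
halogen on an sp³ carbon → alkyl halide.
pendant –OC(=O)CH3: an acyloxy group → ester.
pendant –OC(=O)CH3: an acyloxy group → ester.
pendant –NHC(=O)CH3: N bonded to a carbonyl → amide (not amine).
C–N–C with sp³ carbons and no adjacent C=O → amine (secondary).
–C6H5 phenyl ring → arene.

alcohol, aldehyde, alkyl halide, amide, amine, arene, ester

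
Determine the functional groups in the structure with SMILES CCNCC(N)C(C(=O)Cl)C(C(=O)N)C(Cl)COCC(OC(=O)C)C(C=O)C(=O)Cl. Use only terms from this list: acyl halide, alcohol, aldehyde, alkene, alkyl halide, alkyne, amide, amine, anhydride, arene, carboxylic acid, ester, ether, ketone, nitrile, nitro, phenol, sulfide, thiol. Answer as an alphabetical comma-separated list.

acyl halide, aldehyde, alkyl halide, amide, amine, ester, ether

C–N–C with sp³ carbons and no adjacent C=O → amine (secondary).
–NH2 on an sp³ carbon with no adjacent C=O → amine.
pendant –C(=O)X: carbonyl C bonded to C and halogen → acyl halide.
pendant –CONH2: carbonyl C bonded to C and N → amide.
halogen on an sp³ carbon → alkyl halide.
C–O–C with sp³ carbons on both sides and no adjacent C=O → ether.
pendant –OC(=O)CH3: an acyloxy group → ester.
pendant –CHO: carbonyl C bonded to C and H → aldehyde.
–C(=O)Cl: carbonyl C bonded to C and to a halogen → acyl halide (not alkyl halide).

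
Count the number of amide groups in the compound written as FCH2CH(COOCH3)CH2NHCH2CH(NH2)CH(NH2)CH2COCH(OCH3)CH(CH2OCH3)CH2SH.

0

Taking each segment in turn:
  FCH2: halogen on an sp³ carbon → alkyl halide.
  CH(COOCH3): pendant –COOCH3: carbonyl C bonded to C and –OCH3 → ester.
  CH2NHCH2: C–N–C with sp³ carbons and no adjacent C=O → amine (secondary).
  CH(NH2): –NH2 on an sp³ carbon with no adjacent C=O → amine.
  CH(NH2): –NH2 on an sp³ carbon with no adjacent C=O → amine.
  CO: –C(=O)– with carbon on both sides → ketone.
  CH(OCH3): pendant –OCH3: C–O–C with sp³ C, no adjacent C=O → ether.
  CH(CH2OCH3): pendant –CH2OCH3: C–O–C linkage → ether.
  CH2SH: –SH on an sp³ carbon → thiol.
No segment is a amide: CH2NHCH2 is amine, not amide; CH(NH2) is amine, not amide; CH(NH2) is amine, not amide. → 0.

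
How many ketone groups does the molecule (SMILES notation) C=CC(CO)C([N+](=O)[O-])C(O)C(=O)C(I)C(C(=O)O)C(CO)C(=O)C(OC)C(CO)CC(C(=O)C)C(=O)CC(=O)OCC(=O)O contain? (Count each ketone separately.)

C=C double bond → alkene.
pendant –CH2OH on an sp³ backbone C → alcohol.
–NO2 on an sp³ carbon → nitro (the N=O is not a carbonyl).
–OH on an sp³ carbon → alcohol (secondary).
–C(=O)– with carbon on both sides → ketone.
halogen on an sp³ carbon → alkyl halide.
pendant –COOH: carbonyl C bonded to C and –OH → carboxylic acid.
pendant –CH2OH on an sp³ backbone C → alcohol.
–C(=O)– with carbon on both sides → ketone.
pendant –OCH3: C–O–C with sp³ C, no adjacent C=O → ether.
pendant –CH2OH on an sp³ backbone C → alcohol.
pendant –COCH3: carbonyl C bonded to two carbons → ketone.
–C(=O)– with carbon on both sides → ketone.
–C(=O)–O–C with C on the carbonyl side → ester.
–COOH: carbonyl C bonded to –OH and C → carboxylic acid (the –OH is not a separate alcohol).
Ketone appears at: CO, CO, CH(COCH3), CO → 4.

4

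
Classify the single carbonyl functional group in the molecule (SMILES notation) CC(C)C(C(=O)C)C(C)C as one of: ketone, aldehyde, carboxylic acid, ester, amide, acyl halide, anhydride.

The carbonyl is in the CH(COCH3) segment: pendant –COCH3: carbonyl C bonded to two carbons → ketone.

ketone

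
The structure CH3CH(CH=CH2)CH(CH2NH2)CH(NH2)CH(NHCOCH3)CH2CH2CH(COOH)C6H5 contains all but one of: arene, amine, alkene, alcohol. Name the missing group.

amine: present (CH(CH2NH2) — pendant –CH2NH2: N on sp³ C, no adjacent C=O → amine).
alkene: present (CH(CH=CH2) — pendant –CH=CH2: C=C double bond → alkene).
arene: present (C6H5 — –C6H5 phenyl ring → arene).
alcohol: absent. In CH(COOH), the –OH sits on a carbonyl carbon, making it part of a carboxylic acid, not an alcohol.

alcohol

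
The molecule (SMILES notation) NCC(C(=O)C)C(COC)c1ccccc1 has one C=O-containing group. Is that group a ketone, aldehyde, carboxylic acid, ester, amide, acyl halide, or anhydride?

The carbonyl is in the CH(COCH3) segment: pendant –COCH3: carbonyl C bonded to two carbons → ketone.

ketone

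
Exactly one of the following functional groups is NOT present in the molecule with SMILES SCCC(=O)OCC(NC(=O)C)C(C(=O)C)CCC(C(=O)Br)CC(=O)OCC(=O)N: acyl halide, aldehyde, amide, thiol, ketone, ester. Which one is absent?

thiol: present (HSCH2 — –SH on an sp³ carbon → thiol).
ester: present (CH2COOCH2 — –C(=O)–O–C with C on the carbonyl side → ester).
amide: present (CH(NHCOCH3) — pendant –NHC(=O)CH3: N bonded to a carbonyl → amide (not amine)).
acyl halide: present (CH(COBr) — pendant –C(=O)X: carbonyl C bonded to C and halogen → acyl halide).
ketone: present (CH(COCH3) — pendant –COCH3: carbonyl C bonded to two carbons → ketone).
aldehyde: absent. In CH(COCH3), the carbonyl carbon is bonded to two carbons, so it is a ketone, not an aldehyde.

aldehyde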